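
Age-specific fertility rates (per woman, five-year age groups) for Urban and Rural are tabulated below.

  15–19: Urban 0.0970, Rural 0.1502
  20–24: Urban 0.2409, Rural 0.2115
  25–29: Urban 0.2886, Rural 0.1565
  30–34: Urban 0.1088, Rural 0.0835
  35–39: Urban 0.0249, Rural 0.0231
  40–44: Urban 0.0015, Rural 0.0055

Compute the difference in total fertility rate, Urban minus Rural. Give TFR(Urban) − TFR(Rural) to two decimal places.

Urban:
  Sum of ASFRs = 0.0970 + 0.2409 + 0.2886 + 0.1088 + 0.0249 + 0.0015 = 0.7617
  TFR = 5 × 0.7617 = 3.8085
Rural:
  Sum of ASFRs = 0.1502 + 0.2115 + 0.1565 + 0.0835 + 0.0231 + 0.0055 = 0.6303
  TFR = 5 × 0.6303 = 3.1515
Difference = 3.8085 − 3.1515 = 0.657

0.66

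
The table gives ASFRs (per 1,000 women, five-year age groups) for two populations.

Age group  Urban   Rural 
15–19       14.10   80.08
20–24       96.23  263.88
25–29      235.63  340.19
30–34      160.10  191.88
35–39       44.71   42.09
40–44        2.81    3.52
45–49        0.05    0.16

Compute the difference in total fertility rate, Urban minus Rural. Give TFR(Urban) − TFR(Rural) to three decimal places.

-1.841

Urban:
  Sum of ASFRs = 14.10 + 96.23 + 235.63 + 160.10 + 44.71 + 2.81 + 0.05 = 553.63
  TFR = 5 × 553.63 / 1000 = 2.76815
Rural:
  Sum of ASFRs = 80.08 + 263.88 + 340.19 + 191.88 + 42.09 + 3.52 + 0.16 = 921.80
  TFR = 5 × 921.80 / 1000 = 4.609
Difference = 2.76815 − 4.609 = -1.84085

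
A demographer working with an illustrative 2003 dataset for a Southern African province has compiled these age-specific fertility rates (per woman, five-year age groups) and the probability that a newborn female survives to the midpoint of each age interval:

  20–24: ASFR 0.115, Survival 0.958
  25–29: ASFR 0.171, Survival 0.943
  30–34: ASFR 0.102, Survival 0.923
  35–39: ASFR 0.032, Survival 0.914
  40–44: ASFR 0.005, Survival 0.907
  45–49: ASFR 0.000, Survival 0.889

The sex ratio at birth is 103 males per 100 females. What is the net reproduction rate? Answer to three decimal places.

0.984

Proportion female at birth = 100 / (100 + 103) = 0.49261.
Survival-weighted fertility by age (5·fₓ·Sₓ):
  20–24: 5 × 0.115 × 0.958 = 0.55085
  25–29: 5 × 0.171 × 0.943 = 0.80627
  30–34: 5 × 0.102 × 0.923 = 0.47073
  35–39: 5 × 0.032 × 0.914 = 0.14624
  40–44: 5 × 0.005 × 0.907 = 0.02268
  45–49: 5 × 0.000 × 0.889 = 0.00000
Sum = 1.99677
NRR = 0.49261 × 1.99677 = 0.98363
NRR < 1, so the cohort does not fully replace itself.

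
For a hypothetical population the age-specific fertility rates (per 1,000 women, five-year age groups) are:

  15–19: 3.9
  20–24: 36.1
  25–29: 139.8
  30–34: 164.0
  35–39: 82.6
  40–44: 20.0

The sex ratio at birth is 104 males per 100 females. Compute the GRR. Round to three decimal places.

Proportion female at birth = 100 / (100 + 104) = 0.49020.
Sum of ASFRs = 3.9 + 36.1 + 139.8 + 164.0 + 82.6 + 20.0 = 446.4
TFR = 5 × 446.4 / 1000 = 2.232
GRR = 0.49020 × 2.232 = 1.09413

1.094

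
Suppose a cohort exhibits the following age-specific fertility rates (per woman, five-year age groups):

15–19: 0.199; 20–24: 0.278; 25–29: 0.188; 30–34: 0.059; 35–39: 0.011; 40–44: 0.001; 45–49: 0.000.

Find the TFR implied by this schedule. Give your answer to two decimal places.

3.68

Sum of ASFRs = 0.199 + 0.278 + 0.188 + 0.059 + 0.011 + 0.001 + 0.000 = 0.736
TFR = 5 × 0.736 = 3.68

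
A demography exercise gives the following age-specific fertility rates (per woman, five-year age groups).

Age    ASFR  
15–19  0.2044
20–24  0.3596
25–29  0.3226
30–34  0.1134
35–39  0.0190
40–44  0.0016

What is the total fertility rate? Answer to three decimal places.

5.103

Sum of ASFRs = 0.2044 + 0.3596 + 0.3226 + 0.1134 + 0.0190 + 0.0016 = 1.0206
TFR = 5 × 1.0206 = 5.103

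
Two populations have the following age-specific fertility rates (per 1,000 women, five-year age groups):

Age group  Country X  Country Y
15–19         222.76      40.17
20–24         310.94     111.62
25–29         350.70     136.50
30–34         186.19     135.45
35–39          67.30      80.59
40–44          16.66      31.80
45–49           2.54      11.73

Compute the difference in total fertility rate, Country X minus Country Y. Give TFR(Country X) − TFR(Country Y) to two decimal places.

3.05

Country X:
  Sum of ASFRs = 222.76 + 310.94 + 350.70 + 186.19 + 67.30 + 16.66 + 2.54 = 1157.09
  TFR = 5 × 1157.09 / 1000 = 5.78545
Country Y:
  Sum of ASFRs = 40.17 + 111.62 + 136.50 + 135.45 + 80.59 + 31.80 + 11.73 = 547.86
  TFR = 5 × 547.86 / 1000 = 2.7393
Difference = 5.78545 − 2.7393 = 3.04615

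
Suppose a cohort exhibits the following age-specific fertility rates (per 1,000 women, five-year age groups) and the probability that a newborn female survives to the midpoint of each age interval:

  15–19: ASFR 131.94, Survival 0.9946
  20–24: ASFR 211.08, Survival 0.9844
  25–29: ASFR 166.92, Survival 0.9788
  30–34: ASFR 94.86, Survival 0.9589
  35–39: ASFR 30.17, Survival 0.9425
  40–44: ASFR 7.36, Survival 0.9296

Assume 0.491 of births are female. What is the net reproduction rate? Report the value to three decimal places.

Proportion female at birth = 0.491.
Per-age-group product (5 × ASFR × survival probability):
  15–19: 5 × 131.94/1000 × 0.9946 = 0.65614
  20–24: 5 × 211.08/1000 × 0.9844 = 1.03894
  25–29: 5 × 166.92/1000 × 0.9788 = 0.81691
  30–34: 5 × 94.86/1000 × 0.9589 = 0.45481
  35–39: 5 × 30.17/1000 × 0.9425 = 0.14218
  40–44: 5 × 7.36/1000 × 0.9296 = 0.03421
Sum = 3.14319
NRR = 0.491 × 3.14319 = 1.54331

1.543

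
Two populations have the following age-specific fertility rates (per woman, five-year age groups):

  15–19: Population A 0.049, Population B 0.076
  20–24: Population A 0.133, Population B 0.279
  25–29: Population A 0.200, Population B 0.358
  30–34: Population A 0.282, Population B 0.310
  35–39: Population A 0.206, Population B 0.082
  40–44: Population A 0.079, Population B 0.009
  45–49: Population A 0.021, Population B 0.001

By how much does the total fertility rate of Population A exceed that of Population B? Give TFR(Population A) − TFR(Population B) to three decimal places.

Population A:
  Sum of ASFRs = 0.049 + 0.133 + 0.200 + 0.282 + 0.206 + 0.079 + 0.021 = 0.970
  TFR = 5 × 0.970 = 4.85
Population B:
  Sum of ASFRs = 0.076 + 0.279 + 0.358 + 0.310 + 0.082 + 0.009 + 0.001 = 1.115
  TFR = 5 × 1.115 = 5.575
Difference = 4.85 − 5.575 = -0.725

-0.725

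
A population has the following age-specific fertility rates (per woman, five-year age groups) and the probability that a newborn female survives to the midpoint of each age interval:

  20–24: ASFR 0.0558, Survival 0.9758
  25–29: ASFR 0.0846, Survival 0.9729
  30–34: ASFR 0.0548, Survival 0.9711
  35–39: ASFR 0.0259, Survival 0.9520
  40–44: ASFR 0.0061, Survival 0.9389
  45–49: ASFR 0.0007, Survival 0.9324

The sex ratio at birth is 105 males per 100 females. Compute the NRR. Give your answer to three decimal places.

0.539

Proportion female at birth = 100 / (100 + 105) = 0.48780.
Survival-weighted fertility by age (5·fₓ·Sₓ):
  20–24: 5 × 0.0558 × 0.9758 = 0.27225
  25–29: 5 × 0.0846 × 0.9729 = 0.41154
  30–34: 5 × 0.0548 × 0.9711 = 0.26608
  35–39: 5 × 0.0259 × 0.9520 = 0.12328
  40–44: 5 × 0.0061 × 0.9389 = 0.02864
  45–49: 5 × 0.0007 × 0.9324 = 0.00326
Sum = 1.10505
NRR = 0.48780 × 1.10505 = 0.53904
An NRR under 1 implies long-run decline under these rates.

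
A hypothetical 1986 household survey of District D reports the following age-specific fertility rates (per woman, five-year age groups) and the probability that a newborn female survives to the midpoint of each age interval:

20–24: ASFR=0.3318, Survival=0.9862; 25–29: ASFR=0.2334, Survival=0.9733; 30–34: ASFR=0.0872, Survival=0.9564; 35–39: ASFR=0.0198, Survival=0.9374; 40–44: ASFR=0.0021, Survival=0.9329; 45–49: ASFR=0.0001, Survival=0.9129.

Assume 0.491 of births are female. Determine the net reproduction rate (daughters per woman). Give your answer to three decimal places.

Proportion female at birth = 0.491.
Survival-weighted fertility by age (5·fₓ·Sₓ):
  20–24: 5 × 0.3318 × 0.9862 = 1.63611
  25–29: 5 × 0.2334 × 0.9733 = 1.13584
  30–34: 5 × 0.0872 × 0.9564 = 0.41699
  35–39: 5 × 0.0198 × 0.9374 = 0.09280
  40–44: 5 × 0.0021 × 0.9329 = 0.00980
  45–49: 5 × 0.0001 × 0.9129 = 0.00046
Sum = 3.29200
NRR = 0.491 × 3.29200 = 1.61637

1.616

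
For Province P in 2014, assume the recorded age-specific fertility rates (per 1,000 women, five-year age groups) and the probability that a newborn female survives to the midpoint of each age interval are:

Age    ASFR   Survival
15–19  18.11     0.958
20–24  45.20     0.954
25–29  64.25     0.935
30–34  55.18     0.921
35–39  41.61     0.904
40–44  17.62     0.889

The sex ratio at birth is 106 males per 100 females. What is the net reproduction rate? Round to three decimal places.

0.545

Proportion female at birth = 100 / (100 + 106) = 0.48544.
Survival-weighted fertility by age (5·fₓ·Sₓ):
  15–19: 5 × 18.11/1000 × 0.958 = 0.08675
  20–24: 5 × 45.20/1000 × 0.954 = 0.21560
  25–29: 5 × 64.25/1000 × 0.935 = 0.30037
  30–34: 5 × 55.18/1000 × 0.921 = 0.25410
  35–39: 5 × 41.61/1000 × 0.904 = 0.18808
  40–44: 5 × 17.62/1000 × 0.889 = 0.07832
Sum = 1.12322
NRR = 0.48544 × 1.12322 = 0.54526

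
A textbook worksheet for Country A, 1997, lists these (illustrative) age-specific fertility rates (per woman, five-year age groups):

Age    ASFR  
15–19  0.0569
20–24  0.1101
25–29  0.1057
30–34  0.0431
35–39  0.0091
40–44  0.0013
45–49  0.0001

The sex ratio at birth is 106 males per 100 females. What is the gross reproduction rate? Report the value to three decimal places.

0.792

Proportion female at birth = 100 / (100 + 106) = 0.48544.
Sum of ASFRs = 0.0569 + 0.1101 + 0.1057 + 0.0431 + 0.0091 + 0.0013 + 0.0001 = 0.3263
TFR = 5 × 0.3263 = 1.6315
GRR = 0.48544 × 1.6315 = 0.79200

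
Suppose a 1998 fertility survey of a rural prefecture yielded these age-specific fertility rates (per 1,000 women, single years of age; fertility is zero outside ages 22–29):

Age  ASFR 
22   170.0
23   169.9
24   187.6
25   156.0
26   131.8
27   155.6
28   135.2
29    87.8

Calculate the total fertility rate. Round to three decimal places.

1.194

Sum of ASFRs = 170.0 + 169.9 + 187.6 + 156.0 + 131.8 + 155.6 + 135.2 + 87.8 = 1193.9
TFR = 1193.9 / 1000 = 1.1939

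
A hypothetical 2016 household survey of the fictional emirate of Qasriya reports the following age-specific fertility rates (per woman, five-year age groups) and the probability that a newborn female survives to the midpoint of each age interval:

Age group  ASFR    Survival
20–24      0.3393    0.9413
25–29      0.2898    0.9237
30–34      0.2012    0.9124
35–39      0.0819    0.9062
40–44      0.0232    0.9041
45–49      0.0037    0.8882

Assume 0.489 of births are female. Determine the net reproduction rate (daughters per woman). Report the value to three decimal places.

Proportion female at birth = 0.489.
Survival-weighted fertility by age (5·fₓ·Sₓ):
  20–24: 5 × 0.3393 × 0.9413 = 1.59692
  25–29: 5 × 0.2898 × 0.9237 = 1.33844
  30–34: 5 × 0.2012 × 0.9124 = 0.91787
  35–39: 5 × 0.0819 × 0.9062 = 0.37109
  40–44: 5 × 0.0232 × 0.9041 = 0.10488
  45–49: 5 × 0.0037 × 0.8882 = 0.01643
Sum = 4.34563
NRR = 0.489 × 4.34563 = 2.12501

2.125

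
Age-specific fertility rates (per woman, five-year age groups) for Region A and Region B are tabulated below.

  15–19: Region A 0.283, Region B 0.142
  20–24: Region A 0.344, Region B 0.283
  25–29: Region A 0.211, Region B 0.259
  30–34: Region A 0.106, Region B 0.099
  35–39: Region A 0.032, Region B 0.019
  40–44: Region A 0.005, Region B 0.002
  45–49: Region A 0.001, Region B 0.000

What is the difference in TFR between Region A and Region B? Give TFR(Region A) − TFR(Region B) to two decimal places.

0.89

Region A:
  Sum of ASFRs = 0.283 + 0.344 + 0.211 + 0.106 + 0.032 + 0.005 + 0.001 = 0.982
  TFR = 5 × 0.982 = 4.91
Region B:
  Sum of ASFRs = 0.142 + 0.283 + 0.259 + 0.099 + 0.019 + 0.002 + 0.000 = 0.804
  TFR = 5 × 0.804 = 4.02
Difference = 4.91 − 4.02 = 0.89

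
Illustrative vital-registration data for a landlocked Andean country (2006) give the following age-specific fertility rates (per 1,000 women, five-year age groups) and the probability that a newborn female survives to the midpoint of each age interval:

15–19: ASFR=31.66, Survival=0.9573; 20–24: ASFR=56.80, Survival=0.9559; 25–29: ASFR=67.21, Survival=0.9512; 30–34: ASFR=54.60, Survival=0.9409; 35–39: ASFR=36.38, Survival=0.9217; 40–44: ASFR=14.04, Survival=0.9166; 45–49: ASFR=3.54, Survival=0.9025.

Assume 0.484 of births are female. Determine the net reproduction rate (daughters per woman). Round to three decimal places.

0.604

Proportion female at birth = 0.484.
Per-age-group product (5 × ASFR × survival probability):
  15–19: 5 × 31.66/1000 × 0.9573 = 0.15154
  20–24: 5 × 56.80/1000 × 0.9559 = 0.27148
  25–29: 5 × 67.21/1000 × 0.9512 = 0.31965
  30–34: 5 × 54.60/1000 × 0.9409 = 0.25687
  35–39: 5 × 36.38/1000 × 0.9217 = 0.16766
  40–44: 5 × 14.04/1000 × 0.9166 = 0.06435
  45–49: 5 × 3.54/1000 × 0.9025 = 0.01597
Sum = 1.24752
NRR = 0.484 × 1.24752 = 0.60380
NRR < 1, so the cohort does not fully replace itself.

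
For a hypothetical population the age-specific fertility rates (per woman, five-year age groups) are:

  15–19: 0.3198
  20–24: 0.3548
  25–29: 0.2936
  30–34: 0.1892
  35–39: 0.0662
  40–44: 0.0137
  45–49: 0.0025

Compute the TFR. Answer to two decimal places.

6.20

Sum of ASFRs = 0.3198 + 0.3548 + 0.2936 + 0.1892 + 0.0662 + 0.0137 + 0.0025 = 1.2398
TFR = 5 × 1.2398 = 6.199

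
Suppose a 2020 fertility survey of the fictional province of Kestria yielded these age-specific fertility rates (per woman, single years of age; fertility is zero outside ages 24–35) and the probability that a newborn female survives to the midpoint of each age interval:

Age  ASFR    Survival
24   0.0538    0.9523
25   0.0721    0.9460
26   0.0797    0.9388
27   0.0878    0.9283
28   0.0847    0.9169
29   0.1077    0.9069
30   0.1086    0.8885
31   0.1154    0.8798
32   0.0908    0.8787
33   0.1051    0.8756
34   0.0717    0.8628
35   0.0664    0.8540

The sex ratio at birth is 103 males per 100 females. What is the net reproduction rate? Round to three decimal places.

0.463

Proportion female at birth = 100 / (100 + 103) = 0.49261.
Per-age-group product (1 × ASFR × survival probability):
  24: 1 × 0.0538 × 0.9523 = 0.05123
  25: 1 × 0.0721 × 0.9460 = 0.06821
  26: 1 × 0.0797 × 0.9388 = 0.07482
  27: 1 × 0.0878 × 0.9283 = 0.08150
  28: 1 × 0.0847 × 0.9169 = 0.07766
  29: 1 × 0.1077 × 0.9069 = 0.09767
  30: 1 × 0.1086 × 0.8885 = 0.09649
  31: 1 × 0.1154 × 0.8798 = 0.10153
  32: 1 × 0.0908 × 0.8787 = 0.07979
  33: 1 × 0.1051 × 0.8756 = 0.09203
  34: 1 × 0.0717 × 0.8628 = 0.06186
  35: 1 × 0.0664 × 0.8540 = 0.05671
Sum = 0.93950
NRR = 0.49261 × 0.93950 = 0.46281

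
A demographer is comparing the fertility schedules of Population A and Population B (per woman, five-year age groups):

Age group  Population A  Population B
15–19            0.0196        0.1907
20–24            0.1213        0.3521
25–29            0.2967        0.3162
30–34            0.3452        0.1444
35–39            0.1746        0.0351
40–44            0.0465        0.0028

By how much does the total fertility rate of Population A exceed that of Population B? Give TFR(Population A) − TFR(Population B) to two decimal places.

-0.19

Population A:
  Sum of ASFRs = 0.0196 + 0.1213 + 0.2967 + 0.3452 + 0.1746 + 0.0465 = 1.0039
  TFR = 5 × 1.0039 = 5.0195
Population B:
  Sum of ASFRs = 0.1907 + 0.3521 + 0.3162 + 0.1444 + 0.0351 + 0.0028 = 1.0413
  TFR = 5 × 1.0413 = 5.2065
Difference = 5.0195 − 5.2065 = -0.187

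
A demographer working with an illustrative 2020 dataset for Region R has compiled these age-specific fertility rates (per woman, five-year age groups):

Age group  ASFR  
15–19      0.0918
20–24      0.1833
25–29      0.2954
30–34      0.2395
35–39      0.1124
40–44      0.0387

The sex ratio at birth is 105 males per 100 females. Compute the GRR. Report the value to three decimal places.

2.344

Proportion female at birth = 100 / (100 + 105) = 0.48780.
Sum of ASFRs = 0.0918 + 0.1833 + 0.2954 + 0.2395 + 0.1124 + 0.0387 = 0.9611
TFR = 5 × 0.9611 = 4.8055
GRR = 0.48780 × 4.8055 = 2.34412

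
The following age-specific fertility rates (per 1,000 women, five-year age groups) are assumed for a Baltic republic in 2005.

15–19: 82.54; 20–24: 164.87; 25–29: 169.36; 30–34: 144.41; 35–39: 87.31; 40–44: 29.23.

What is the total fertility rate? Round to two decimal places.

3.39

Sum of ASFRs = 82.54 + 164.87 + 169.36 + 144.41 + 87.31 + 29.23 = 677.72
TFR = 5 × 677.72 / 1000 = 3.3886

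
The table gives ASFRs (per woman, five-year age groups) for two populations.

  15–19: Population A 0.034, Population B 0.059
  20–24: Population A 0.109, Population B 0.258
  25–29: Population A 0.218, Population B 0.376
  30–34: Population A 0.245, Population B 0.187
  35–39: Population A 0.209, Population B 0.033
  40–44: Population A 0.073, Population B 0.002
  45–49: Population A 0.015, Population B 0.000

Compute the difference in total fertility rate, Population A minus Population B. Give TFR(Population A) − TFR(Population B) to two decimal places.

Population A:
  Sum of ASFRs = 0.034 + 0.109 + 0.218 + 0.245 + 0.209 + 0.073 + 0.015 = 0.903
  TFR = 5 × 0.903 = 4.515
Population B:
  Sum of ASFRs = 0.059 + 0.258 + 0.376 + 0.187 + 0.033 + 0.002 + 0.000 = 0.915
  TFR = 5 × 0.915 = 4.575
Difference = 4.515 − 4.575 = -0.06

-0.06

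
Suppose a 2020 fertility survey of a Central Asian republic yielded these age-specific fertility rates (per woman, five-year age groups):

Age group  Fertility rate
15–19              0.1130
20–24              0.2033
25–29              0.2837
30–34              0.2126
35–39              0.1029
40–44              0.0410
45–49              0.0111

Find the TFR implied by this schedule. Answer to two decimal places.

Sum of ASFRs = 0.1130 + 0.2033 + 0.2837 + 0.2126 + 0.1029 + 0.0410 + 0.0111 = 0.9676
TFR = 5 × 0.9676 = 4.838

4.84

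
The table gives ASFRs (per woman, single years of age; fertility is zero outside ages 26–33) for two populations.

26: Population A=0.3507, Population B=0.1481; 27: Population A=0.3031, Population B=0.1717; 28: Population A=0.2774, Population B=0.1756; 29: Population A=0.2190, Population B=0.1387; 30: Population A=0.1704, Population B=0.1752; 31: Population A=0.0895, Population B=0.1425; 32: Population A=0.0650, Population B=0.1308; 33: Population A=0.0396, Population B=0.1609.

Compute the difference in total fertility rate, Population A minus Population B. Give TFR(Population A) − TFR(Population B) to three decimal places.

0.271

Population A:
  Sum of ASFRs = 0.3507 + 0.3031 + 0.2774 + 0.2190 + 0.1704 + 0.0895 + 0.0650 + 0.0396 = 1.5147
  TFR = 1.5147
Population B:
  Sum of ASFRs = 0.1481 + 0.1717 + 0.1756 + 0.1387 + 0.1752 + 0.1425 + 0.1308 + 0.1609 = 1.2435
  TFR = 1.2435
Difference = 1.5147 − 1.2435 = 0.2712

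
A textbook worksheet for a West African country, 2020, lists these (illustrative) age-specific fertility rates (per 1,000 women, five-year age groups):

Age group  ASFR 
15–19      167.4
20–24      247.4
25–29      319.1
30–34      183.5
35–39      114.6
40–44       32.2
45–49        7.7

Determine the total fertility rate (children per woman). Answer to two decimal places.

Sum of ASFRs = 167.4 + 247.4 + 319.1 + 183.5 + 114.6 + 32.2 + 7.7 = 1071.9
TFR = 5 × 1071.9 / 1000 = 5.3595

5.36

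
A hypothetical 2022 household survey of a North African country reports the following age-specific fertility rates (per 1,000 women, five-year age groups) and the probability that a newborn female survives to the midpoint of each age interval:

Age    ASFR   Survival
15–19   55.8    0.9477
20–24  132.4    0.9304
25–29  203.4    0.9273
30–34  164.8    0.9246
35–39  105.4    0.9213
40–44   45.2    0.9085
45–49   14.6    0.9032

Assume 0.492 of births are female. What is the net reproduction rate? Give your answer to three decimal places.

Proportion female at birth = 0.492.
Each age group contributes 5 × ASFR × survival:
  15–19: 5 × 55.8/1000 × 0.9477 = 0.26441
  20–24: 5 × 132.4/1000 × 0.9304 = 0.61592
  25–29: 5 × 203.4/1000 × 0.9273 = 0.94306
  30–34: 5 × 164.8/1000 × 0.9246 = 0.76187
  35–39: 5 × 105.4/1000 × 0.9213 = 0.48553
  40–44: 5 × 45.2/1000 × 0.9085 = 0.20532
  45–49: 5 × 14.6/1000 × 0.9032 = 0.06593
Sum = 3.34204
NRR = 0.492 × 3.34204 = 1.64428
An NRR exceeding 1 indicates intrinsic growth under these rates.

1.644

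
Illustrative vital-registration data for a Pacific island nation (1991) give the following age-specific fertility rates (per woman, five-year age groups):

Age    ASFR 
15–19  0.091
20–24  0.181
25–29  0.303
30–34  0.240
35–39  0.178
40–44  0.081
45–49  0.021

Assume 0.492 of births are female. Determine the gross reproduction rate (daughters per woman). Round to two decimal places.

2.69

Proportion female at birth = 0.492.
Sum of ASFRs = 0.091 + 0.181 + 0.303 + 0.240 + 0.178 + 0.081 + 0.021 = 1.095
TFR = 5 × 1.095 = 5.475
GRR = 0.492 × 5.475 = 2.69370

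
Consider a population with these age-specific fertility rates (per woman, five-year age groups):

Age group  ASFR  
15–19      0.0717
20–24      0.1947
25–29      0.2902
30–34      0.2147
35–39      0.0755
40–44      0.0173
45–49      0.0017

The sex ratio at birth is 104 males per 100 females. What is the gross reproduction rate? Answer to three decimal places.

2.122

Proportion female at birth = 100 / (100 + 104) = 0.49020.
Sum of ASFRs = 0.0717 + 0.1947 + 0.2902 + 0.2147 + 0.0755 + 0.0173 + 0.0017 = 0.8658
TFR = 5 × 0.8658 = 4.329
GRR = 0.49020 × 4.329 = 2.12208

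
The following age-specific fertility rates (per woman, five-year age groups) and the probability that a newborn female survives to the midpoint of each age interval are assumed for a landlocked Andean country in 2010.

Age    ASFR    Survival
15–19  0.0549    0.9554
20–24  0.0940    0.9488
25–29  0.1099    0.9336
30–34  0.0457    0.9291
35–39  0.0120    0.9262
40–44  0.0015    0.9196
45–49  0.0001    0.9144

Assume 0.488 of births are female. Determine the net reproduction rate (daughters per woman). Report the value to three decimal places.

Proportion female at birth = 0.488.
Per-age-group product (5 × ASFR × survival probability):
  15–19: 5 × 0.0549 × 0.9554 = 0.26226
  20–24: 5 × 0.0940 × 0.9488 = 0.44594
  25–29: 5 × 0.1099 × 0.9336 = 0.51301
  30–34: 5 × 0.0457 × 0.9291 = 0.21230
  35–39: 5 × 0.0120 × 0.9262 = 0.05557
  40–44: 5 × 0.0015 × 0.9196 = 0.00690
  45–49: 5 × 0.0001 × 0.9144 = 0.00046
Sum = 1.49644
NRR = 0.488 × 1.49644 = 0.73026

0.730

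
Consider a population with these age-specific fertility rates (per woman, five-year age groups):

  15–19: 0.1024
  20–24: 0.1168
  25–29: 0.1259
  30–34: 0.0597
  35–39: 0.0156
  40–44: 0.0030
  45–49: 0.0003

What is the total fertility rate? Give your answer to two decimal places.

2.12

Sum of ASFRs = 0.1024 + 0.1168 + 0.1259 + 0.0597 + 0.0156 + 0.0030 + 0.0003 = 0.4237
TFR = 5 × 0.4237 = 2.1185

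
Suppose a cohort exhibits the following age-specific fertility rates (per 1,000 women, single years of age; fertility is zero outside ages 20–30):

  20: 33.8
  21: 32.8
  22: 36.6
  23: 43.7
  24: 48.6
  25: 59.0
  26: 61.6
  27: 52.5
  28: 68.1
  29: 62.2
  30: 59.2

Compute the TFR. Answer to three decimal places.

Sum of ASFRs = 33.8 + 32.8 + 36.6 + 43.7 + 48.6 + 59.0 + 61.6 + 52.5 + 68.1 + 62.2 + 59.2 = 558.1
TFR = 558.1 / 1000 = 0.5581

0.558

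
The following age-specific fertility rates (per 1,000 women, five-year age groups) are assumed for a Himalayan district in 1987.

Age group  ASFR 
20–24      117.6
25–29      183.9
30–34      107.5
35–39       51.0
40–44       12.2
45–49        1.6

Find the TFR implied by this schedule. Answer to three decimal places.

Sum of ASFRs = 117.6 + 183.9 + 107.5 + 51.0 + 12.2 + 1.6 = 473.8
TFR = 5 × 473.8 / 1000 = 2.369

2.369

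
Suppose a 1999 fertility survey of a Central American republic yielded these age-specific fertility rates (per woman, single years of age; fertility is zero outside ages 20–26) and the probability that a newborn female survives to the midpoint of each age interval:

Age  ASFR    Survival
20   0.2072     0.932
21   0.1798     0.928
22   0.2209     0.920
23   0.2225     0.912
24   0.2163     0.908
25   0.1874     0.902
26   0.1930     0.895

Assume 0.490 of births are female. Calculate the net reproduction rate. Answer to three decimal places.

Proportion female at birth = 0.490.
Weighting each age-specific rate by interval width and survival:
  20: 1 × 0.2072 × 0.932 = 0.19311
  21: 1 × 0.1798 × 0.928 = 0.16685
  22: 1 × 0.2209 × 0.920 = 0.20323
  23: 1 × 0.2225 × 0.912 = 0.20292
  24: 1 × 0.2163 × 0.908 = 0.19640
  25: 1 × 0.1874 × 0.902 = 0.16903
  26: 1 × 0.1930 × 0.895 = 0.17274
Sum = 1.30428
NRR = 0.490 × 1.30428 = 0.63910

0.639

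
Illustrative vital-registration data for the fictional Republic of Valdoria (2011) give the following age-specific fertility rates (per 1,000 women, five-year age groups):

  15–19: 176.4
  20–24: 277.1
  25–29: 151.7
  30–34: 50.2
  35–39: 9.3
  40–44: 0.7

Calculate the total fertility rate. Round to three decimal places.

3.327

Sum of ASFRs = 176.4 + 277.1 + 151.7 + 50.2 + 9.3 + 0.7 = 665.4
TFR = 5 × 665.4 / 1000 = 3.327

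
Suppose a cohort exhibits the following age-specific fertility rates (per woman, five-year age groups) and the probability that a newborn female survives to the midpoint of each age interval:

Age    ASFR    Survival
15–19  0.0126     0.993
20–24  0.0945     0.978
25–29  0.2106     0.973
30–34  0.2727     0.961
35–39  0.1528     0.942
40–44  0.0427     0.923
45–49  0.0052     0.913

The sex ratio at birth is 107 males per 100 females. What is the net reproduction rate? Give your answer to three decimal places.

1.836

Proportion female at birth = 100 / (100 + 107) = 0.48309.
Weighting each age-specific rate by interval width and survival:
  15–19: 5 × 0.0126 × 0.993 = 0.06256
  20–24: 5 × 0.0945 × 0.978 = 0.46211
  25–29: 5 × 0.2106 × 0.973 = 1.02457
  30–34: 5 × 0.2727 × 0.961 = 1.31032
  35–39: 5 × 0.1528 × 0.942 = 0.71969
  40–44: 5 × 0.0427 × 0.923 = 0.19706
  45–49: 5 × 0.0052 × 0.913 = 0.02374
Sum = 3.80005
NRR = 0.48309 × 3.80005 = 1.83577
NRR > 1, so each generation more than replaces itself.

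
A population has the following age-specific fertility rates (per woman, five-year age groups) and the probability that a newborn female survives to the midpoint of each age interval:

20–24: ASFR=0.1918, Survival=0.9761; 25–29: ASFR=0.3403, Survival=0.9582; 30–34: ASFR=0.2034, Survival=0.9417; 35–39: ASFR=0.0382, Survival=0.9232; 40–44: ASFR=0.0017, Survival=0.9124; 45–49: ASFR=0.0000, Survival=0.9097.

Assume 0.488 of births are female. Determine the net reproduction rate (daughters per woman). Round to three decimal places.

Proportion female at birth = 0.488.
Each age group contributes 5 × ASFR × survival:
  20–24: 5 × 0.1918 × 0.9761 = 0.93608
  25–29: 5 × 0.3403 × 0.9582 = 1.63038
  30–34: 5 × 0.2034 × 0.9417 = 0.95771
  35–39: 5 × 0.0382 × 0.9232 = 0.17633
  40–44: 5 × 0.0017 × 0.9124 = 0.00776
  45–49: 5 × 0.0000 × 0.9097 = 0.00000
Sum = 3.70826
NRR = 0.488 × 3.70826 = 1.80963
NRR > 1, so each generation more than replaces itself.

1.810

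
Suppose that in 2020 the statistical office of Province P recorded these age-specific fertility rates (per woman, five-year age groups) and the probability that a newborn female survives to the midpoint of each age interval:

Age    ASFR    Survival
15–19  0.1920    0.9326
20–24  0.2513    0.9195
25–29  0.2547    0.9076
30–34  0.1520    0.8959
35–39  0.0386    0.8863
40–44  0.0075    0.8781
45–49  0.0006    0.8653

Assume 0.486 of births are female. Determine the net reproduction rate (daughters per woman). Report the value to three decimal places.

Proportion female at birth = 0.486.
Per-age-group product (5 × ASFR × survival probability):
  15–19: 5 × 0.1920 × 0.9326 = 0.89530
  20–24: 5 × 0.2513 × 0.9195 = 1.15535
  25–29: 5 × 0.2547 × 0.9076 = 1.15583
  30–34: 5 × 0.1520 × 0.8959 = 0.68088
  35–39: 5 × 0.0386 × 0.8863 = 0.17106
  40–44: 5 × 0.0075 × 0.8781 = 0.03293
  45–49: 5 × 0.0006 × 0.8653 = 0.00260
Sum = 4.09395
NRR = 0.486 × 4.09395 = 1.98966

1.990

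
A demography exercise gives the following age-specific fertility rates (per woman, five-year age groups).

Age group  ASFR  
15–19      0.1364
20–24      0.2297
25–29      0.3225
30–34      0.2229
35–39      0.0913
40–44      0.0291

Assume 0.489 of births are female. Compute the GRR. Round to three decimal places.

2.523

Proportion female at birth = 0.489.
Sum of ASFRs = 0.1364 + 0.2297 + 0.3225 + 0.2229 + 0.0913 + 0.0291 = 1.0319
TFR = 5 × 1.0319 = 5.1595
GRR = 0.489 × 5.1595 = 2.52300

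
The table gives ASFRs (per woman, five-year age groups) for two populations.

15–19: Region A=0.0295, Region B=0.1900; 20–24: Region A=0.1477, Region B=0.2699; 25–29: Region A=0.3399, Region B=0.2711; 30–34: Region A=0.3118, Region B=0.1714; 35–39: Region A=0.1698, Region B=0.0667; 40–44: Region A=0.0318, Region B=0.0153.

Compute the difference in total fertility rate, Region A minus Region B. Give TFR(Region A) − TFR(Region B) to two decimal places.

0.23

Region A:
  Sum of ASFRs = 0.0295 + 0.1477 + 0.3399 + 0.3118 + 0.1698 + 0.0318 = 1.0305
  TFR = 5 × 1.0305 = 5.1525
Region B:
  Sum of ASFRs = 0.1900 + 0.2699 + 0.2711 + 0.1714 + 0.0667 + 0.0153 = 0.9844
  TFR = 5 × 0.9844 = 4.922
Difference = 5.1525 − 4.922 = 0.2305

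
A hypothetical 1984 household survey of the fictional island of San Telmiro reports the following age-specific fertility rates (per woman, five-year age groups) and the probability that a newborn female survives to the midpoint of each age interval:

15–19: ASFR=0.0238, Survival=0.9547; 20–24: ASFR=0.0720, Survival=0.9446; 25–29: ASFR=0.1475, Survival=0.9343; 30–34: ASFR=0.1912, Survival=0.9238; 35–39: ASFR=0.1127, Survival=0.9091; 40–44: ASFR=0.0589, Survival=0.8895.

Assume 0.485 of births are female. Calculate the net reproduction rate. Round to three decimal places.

1.358

Proportion female at birth = 0.485.
Weighting each age-specific rate by interval width and survival:
  15–19: 5 × 0.0238 × 0.9547 = 0.11361
  20–24: 5 × 0.0720 × 0.9446 = 0.34006
  25–29: 5 × 0.1475 × 0.9343 = 0.68905
  30–34: 5 × 0.1912 × 0.9238 = 0.88315
  35–39: 5 × 0.1127 × 0.9091 = 0.51228
  40–44: 5 × 0.0589 × 0.8895 = 0.26196
Sum = 2.80011
NRR = 0.485 × 2.80011 = 1.35805
With NRR above 1 the population is above replacement fertility.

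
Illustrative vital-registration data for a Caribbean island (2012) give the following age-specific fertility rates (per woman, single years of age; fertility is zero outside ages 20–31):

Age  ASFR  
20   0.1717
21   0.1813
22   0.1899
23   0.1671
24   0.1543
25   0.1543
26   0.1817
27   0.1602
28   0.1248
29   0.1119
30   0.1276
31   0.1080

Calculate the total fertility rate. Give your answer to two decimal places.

1.83

Sum of ASFRs = 0.1717 + 0.1813 + 0.1899 + 0.1671 + 0.1543 + 0.1543 + 0.1817 + 0.1602 + 0.1248 + 0.1119 + 0.1276 + 0.1080 = 1.8328
TFR = 1.8328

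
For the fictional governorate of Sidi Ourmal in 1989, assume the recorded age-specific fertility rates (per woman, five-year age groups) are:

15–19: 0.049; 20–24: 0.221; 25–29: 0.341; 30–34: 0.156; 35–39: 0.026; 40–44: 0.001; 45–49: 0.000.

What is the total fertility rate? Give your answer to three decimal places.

Sum of ASFRs = 0.049 + 0.221 + 0.341 + 0.156 + 0.026 + 0.001 + 0.000 = 0.794
TFR = 5 × 0.794 = 3.97

3.970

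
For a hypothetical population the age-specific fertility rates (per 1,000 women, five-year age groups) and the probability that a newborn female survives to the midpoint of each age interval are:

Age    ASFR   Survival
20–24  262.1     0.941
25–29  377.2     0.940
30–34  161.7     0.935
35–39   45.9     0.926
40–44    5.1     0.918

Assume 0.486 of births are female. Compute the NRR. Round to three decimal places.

Proportion female at birth = 0.486.
Survival-weighted fertility by age (5·fₓ·Sₓ):
  20–24: 5 × 262.1/1000 × 0.941 = 1.23318
  25–29: 5 × 377.2/1000 × 0.940 = 1.77284
  30–34: 5 × 161.7/1000 × 0.935 = 0.75595
  35–39: 5 × 45.9/1000 × 0.926 = 0.21252
  40–44: 5 × 5.1/1000 × 0.918 = 0.02341
Sum = 3.99790
NRR = 0.486 × 3.99790 = 1.94298
An NRR exceeding 1 indicates intrinsic growth under these rates.

1.943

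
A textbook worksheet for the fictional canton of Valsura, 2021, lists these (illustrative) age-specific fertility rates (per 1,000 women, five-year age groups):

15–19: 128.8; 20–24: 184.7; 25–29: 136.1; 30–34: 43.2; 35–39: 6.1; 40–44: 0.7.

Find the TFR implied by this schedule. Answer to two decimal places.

Sum of ASFRs = 128.8 + 184.7 + 136.1 + 43.2 + 6.1 + 0.7 = 499.6
TFR = 5 × 499.6 / 1000 = 2.498

2.50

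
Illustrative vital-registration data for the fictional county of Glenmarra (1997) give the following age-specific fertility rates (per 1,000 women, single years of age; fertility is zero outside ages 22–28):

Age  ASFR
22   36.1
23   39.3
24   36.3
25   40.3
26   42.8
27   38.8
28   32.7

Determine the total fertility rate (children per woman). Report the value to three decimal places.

Sum of ASFRs = 36.1 + 39.3 + 36.3 + 40.3 + 42.8 + 38.8 + 32.7 = 266.3
TFR = 266.3 / 1000 = 0.2663

0.266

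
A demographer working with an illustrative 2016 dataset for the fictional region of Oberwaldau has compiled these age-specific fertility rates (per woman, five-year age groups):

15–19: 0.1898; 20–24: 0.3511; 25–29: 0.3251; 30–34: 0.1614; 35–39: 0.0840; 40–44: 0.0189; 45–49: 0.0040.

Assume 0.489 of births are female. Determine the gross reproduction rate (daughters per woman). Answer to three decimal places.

Proportion female at birth = 0.489.
Sum of ASFRs = 0.1898 + 0.3511 + 0.3251 + 0.1614 + 0.0840 + 0.0189 + 0.0040 = 1.1343
TFR = 5 × 1.1343 = 5.6715
GRR = 0.489 × 5.6715 = 2.77336

2.773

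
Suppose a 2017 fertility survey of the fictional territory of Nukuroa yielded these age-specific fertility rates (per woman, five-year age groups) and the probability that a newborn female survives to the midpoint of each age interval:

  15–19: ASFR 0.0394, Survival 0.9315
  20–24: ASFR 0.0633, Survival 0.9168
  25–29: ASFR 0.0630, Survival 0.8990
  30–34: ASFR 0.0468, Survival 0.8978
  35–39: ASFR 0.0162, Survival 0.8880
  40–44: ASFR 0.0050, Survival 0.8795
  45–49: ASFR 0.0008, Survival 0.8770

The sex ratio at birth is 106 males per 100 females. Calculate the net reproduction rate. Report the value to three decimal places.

Proportion female at birth = 100 / (100 + 106) = 0.48544.
Per-age-group product (5 × ASFR × survival probability):
  15–19: 5 × 0.0394 × 0.9315 = 0.18351
  20–24: 5 × 0.0633 × 0.9168 = 0.29017
  25–29: 5 × 0.0630 × 0.8990 = 0.28319
  30–34: 5 × 0.0468 × 0.8978 = 0.21009
  35–39: 5 × 0.0162 × 0.8880 = 0.07193
  40–44: 5 × 0.0050 × 0.8795 = 0.02199
  45–49: 5 × 0.0008 × 0.8770 = 0.00351
Sum = 1.06439
NRR = 0.48544 × 1.06439 = 0.51670
An NRR under 1 implies long-run decline under these rates.

0.517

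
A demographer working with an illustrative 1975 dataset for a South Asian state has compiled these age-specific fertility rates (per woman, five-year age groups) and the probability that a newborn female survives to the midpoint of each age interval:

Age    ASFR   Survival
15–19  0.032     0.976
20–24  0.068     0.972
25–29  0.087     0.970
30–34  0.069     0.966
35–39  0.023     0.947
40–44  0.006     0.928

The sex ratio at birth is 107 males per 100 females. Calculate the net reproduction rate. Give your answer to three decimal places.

0.666

Proportion female at birth = 100 / (100 + 107) = 0.48309.
Survival-weighted fertility by age (5·fₓ·Sₓ):
  15–19: 5 × 0.032 × 0.976 = 0.15616
  20–24: 5 × 0.068 × 0.972 = 0.33048
  25–29: 5 × 0.087 × 0.970 = 0.42195
  30–34: 5 × 0.069 × 0.966 = 0.33327
  35–39: 5 × 0.023 × 0.947 = 0.10891
  40–44: 5 × 0.006 × 0.928 = 0.02784
Sum = 1.37861
NRR = 0.48309 × 1.37861 = 0.66599
With NRR below 1 the population is below replacement fertility.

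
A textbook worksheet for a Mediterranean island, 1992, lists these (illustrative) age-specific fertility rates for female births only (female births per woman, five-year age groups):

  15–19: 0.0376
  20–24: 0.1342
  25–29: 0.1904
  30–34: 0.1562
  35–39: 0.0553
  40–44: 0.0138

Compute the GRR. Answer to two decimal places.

Sum of female ASFRs = 0.0376 + 0.1342 + 0.1904 + 0.1562 + 0.0553 + 0.0138 = 0.5875
GRR = 5 × 0.5875 = 2.9375

2.94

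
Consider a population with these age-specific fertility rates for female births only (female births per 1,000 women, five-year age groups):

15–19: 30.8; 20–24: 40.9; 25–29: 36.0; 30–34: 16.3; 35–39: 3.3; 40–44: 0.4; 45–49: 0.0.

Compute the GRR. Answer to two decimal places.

0.64

Sum of female ASFRs = 30.8 + 40.9 + 36.0 + 16.3 + 3.3 + 0.4 + 0.0 = 127.7
GRR = 5 × 127.7 / 1000 = 0.6385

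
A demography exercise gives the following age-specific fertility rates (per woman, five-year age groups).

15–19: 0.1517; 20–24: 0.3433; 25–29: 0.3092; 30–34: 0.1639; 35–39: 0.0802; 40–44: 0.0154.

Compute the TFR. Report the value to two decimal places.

5.32

Sum of ASFRs = 0.1517 + 0.3433 + 0.3092 + 0.1639 + 0.0802 + 0.0154 = 1.0637
TFR = 5 × 1.0637 = 5.3185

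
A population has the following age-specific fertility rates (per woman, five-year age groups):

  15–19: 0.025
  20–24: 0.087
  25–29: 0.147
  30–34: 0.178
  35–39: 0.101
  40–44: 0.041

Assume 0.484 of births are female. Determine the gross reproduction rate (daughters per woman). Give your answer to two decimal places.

Proportion female at birth = 0.484.
Sum of ASFRs = 0.025 + 0.087 + 0.147 + 0.178 + 0.101 + 0.041 = 0.579
TFR = 5 × 0.579 = 2.895
GRR = 0.484 × 2.895 = 1.40118

1.40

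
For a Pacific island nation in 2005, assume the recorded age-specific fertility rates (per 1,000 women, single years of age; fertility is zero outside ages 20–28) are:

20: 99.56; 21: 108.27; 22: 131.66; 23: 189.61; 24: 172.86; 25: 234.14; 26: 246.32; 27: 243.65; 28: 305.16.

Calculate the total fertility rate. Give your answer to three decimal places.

1.731

Sum of ASFRs = 99.56 + 108.27 + 131.66 + 189.61 + 172.86 + 234.14 + 246.32 + 243.65 + 305.16 = 1731.23
TFR = 1731.23 / 1000 = 1.73123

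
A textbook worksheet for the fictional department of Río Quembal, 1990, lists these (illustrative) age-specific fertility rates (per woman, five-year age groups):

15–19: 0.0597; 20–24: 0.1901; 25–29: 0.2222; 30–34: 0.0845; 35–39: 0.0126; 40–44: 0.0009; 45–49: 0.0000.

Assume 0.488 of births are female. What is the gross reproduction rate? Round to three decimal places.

1.391

Proportion female at birth = 0.488.
Sum of ASFRs = 0.0597 + 0.1901 + 0.2222 + 0.0845 + 0.0126 + 0.0009 + 0.0000 = 0.5700
TFR = 5 × 0.5700 = 2.85
GRR = 0.488 × 2.85 = 1.39080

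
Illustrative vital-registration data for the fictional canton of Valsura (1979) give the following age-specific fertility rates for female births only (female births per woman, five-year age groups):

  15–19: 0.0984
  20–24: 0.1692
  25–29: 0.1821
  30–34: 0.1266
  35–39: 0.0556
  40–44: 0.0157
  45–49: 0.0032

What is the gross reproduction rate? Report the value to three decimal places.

Sum of female ASFRs = 0.0984 + 0.1692 + 0.1821 + 0.1266 + 0.0556 + 0.0157 + 0.0032 = 0.6508
GRR = 5 × 0.6508 = 3.254

3.254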